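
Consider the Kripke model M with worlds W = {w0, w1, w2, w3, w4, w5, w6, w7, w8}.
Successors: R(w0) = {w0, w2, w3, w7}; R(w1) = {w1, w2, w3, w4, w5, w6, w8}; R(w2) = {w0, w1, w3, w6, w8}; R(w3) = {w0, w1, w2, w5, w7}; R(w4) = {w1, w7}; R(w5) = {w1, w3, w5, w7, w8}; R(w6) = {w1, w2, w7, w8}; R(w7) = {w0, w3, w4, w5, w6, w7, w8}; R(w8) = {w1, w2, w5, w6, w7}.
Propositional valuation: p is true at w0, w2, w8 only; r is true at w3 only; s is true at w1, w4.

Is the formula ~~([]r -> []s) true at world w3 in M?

At w3: ~([]r -> []s) is false, so ~~([]r -> []s) is true.
  At w3: []r -> []s is true, so ~([]r -> []s) is false.
    At w3: []r is false, []s is false, so []r -> []s is true.
      At w3: []r requires r at every successor {w0, w1, w2, w5, w7}.
        r fails at w0, so []r is false at w3.
      At w3: []s requires s at every successor {w0, w1, w2, w5, w7}.
        s fails at w0, so []s is false at w3.

Yes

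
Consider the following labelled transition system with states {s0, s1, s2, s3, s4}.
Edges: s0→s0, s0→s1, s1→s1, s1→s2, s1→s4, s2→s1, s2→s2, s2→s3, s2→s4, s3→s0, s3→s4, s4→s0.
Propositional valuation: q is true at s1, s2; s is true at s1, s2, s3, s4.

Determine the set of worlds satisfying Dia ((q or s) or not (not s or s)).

Recall that Dia ψ holds at a world iff ψ holds at some accessible world.
Let φ = Dia ((q or s) or not (not s or s)). Evaluate φ at each world:
  s0 (successors {s0, s1}): φ is true.
  s1 (successors {s1, s2, s4}): φ is true.
  s2 (successors {s1, s2, s3, s4}): φ is true.
  s3 (successors {s0, s4}): φ is true.
  s4 (successors {s0}): φ is false.
For instance, at s1:
  At s1: Dia ((q or s) or not (not s or s)) requires (q or s) or not (not s or s) at some successor in {s1, s2, s4}.
    (q or s) or not (not s or s) holds at s1, so Dia ((q or s) or not (not s or s)) is true at s1.
Satisfying worlds: {s0, s1, s2, s3}

s0, s1, s2, s3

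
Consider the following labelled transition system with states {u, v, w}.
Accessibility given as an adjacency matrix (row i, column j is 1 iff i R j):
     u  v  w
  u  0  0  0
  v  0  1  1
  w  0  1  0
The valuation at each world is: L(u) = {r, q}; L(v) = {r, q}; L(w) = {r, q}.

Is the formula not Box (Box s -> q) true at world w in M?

Recall that Box ψ holds at a world iff ψ holds at every accessible world, and Dia ψ holds iff ψ holds at some accessible world.
At w: Box (Box s -> q) is true, so not Box (Box s -> q) is false.
  At w: Box (Box s -> q) requires Box s -> q at every successor {v}.
      At v: Box s is false, q is true, so Box s -> q is true.
  So Box (Box s -> q) is true at w.

No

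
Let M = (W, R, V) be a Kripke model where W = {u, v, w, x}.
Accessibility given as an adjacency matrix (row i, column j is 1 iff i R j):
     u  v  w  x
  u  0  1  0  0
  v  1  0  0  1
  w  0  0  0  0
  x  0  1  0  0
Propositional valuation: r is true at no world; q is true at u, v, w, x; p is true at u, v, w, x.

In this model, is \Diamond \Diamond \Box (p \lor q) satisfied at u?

Yes

Recall that \Box ψ holds at a world iff ψ holds at every accessible world, and \Diamond ψ holds iff ψ holds at some accessible world.
At u: \Diamond \Diamond \Box (p \lor q) requires \Diamond \Box (p \lor q) at some successor in {v}.
  \Diamond \Box (p \lor q) holds at v, so \Diamond \Diamond \Box (p \lor q) is true at u.
    At v: \Diamond \Box (p \lor q) requires \Box (p \lor q) at some successor in {u, x}.
      \Box (p \lor q) holds at u, so \Diamond \Box (p \lor q) is true at v.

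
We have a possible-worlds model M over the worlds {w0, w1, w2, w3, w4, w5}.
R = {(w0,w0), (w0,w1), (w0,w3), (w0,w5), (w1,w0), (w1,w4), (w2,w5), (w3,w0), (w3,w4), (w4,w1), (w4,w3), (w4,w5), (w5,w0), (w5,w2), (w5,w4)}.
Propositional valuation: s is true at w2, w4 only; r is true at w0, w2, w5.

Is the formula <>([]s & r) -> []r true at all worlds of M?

Yes

Let φ = <>([]s & r) -> []r. Evaluate φ at each world:
  w0 (successors {w0, w1, w3, w5}): φ is true.
  w1 (successors {w0, w4}): φ is true.
  w2 (successors {w5}): φ is true.
  w3 (successors {w0, w4}): φ is true.
  w4 (successors {w1, w3, w5}): φ is true.
  w5 (successors {w0, w2, w4}): φ is true.
For instance, at w1:
  At w1: <>([]s & r) is false, []r is false, so <>([]s & r) -> []r is true.
    At w1: <>([]s & r) requires []s & r at some successor in {w0, w4}.
      At w0: []s & r is false.
      At w4: []s & r is false.
    So <>([]s & r) is false at w1.
    At w1: []r requires r at every successor {w0, w4}.
      r fails at w4, so []r is false at w1.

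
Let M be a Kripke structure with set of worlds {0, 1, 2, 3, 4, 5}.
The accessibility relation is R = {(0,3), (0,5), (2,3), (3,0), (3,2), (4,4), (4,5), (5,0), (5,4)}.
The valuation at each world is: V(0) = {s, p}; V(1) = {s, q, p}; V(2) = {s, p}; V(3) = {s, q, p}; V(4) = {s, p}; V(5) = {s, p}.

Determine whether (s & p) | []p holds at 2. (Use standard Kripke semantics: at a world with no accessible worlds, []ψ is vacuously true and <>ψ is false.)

Yes

Recall that []ψ holds at a world iff ψ holds at every accessible world, and <>ψ holds iff ψ holds at some accessible world.
At 2: s & p is true, []p is true, so (s & p) | []p is true.
  At 2: []p requires p at every successor {3}.
    At 3: p is true.
  So []p is true at 2.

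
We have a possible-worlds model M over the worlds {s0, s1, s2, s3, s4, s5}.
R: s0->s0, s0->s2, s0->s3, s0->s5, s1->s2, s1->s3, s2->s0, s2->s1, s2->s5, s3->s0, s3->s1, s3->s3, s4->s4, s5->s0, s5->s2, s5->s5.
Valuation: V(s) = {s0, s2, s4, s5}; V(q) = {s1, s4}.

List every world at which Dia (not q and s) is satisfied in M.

s0, s1, s2, s3, s5

Let φ = Dia (not q and s). Evaluate φ at each world:
  s0 (successors {s0, s2, s3, s5}): φ is true.
  s1 (successors {s2, s3}): φ is true.
  s2 (successors {s0, s1, s5}): φ is true.
  s3 (successors {s0, s1, s3}): φ is true.
  s4 (successors {s4}): φ is false.
  s5 (successors {s0, s2, s5}): φ is true.
For instance, at s0:
  At s0: Dia (not q and s) requires not q and s at some successor in {s0, s2, s3, s5}.
    not q and s holds at s0, so Dia (not q and s) is true at s0.
Satisfying worlds: {s0, s1, s2, s3, s5}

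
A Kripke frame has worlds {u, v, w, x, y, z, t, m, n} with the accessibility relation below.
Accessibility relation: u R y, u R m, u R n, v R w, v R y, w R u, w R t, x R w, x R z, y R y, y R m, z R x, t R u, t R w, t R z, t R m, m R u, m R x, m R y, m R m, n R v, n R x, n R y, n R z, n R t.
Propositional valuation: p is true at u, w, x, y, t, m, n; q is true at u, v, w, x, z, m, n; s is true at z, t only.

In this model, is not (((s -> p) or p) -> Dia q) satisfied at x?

At x: ((s -> p) or p) -> Dia q is true, so not (((s -> p) or p) -> Dia q) is false.
  At x: (s -> p) or p is true, Dia q is true, so ((s -> p) or p) -> Dia q is true.
    At x: Dia q requires q at some successor in {w, z}.
      q holds at w, so Dia q is true at x.

No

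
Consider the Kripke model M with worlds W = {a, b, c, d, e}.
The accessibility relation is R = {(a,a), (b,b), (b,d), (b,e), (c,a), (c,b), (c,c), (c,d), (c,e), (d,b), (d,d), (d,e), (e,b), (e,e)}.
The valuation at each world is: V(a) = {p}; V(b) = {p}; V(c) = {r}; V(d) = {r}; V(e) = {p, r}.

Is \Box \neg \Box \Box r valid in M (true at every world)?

Yes

Let φ = \Box \neg \Box \Box r. Evaluate φ at each world:
  a (successors {a}): φ is true.
  b (successors {b, d, e}): φ is true.
  c (successors {a, b, c, d, e}): φ is true.
  d (successors {b, d, e}): φ is true.
  e (successors {b, e}): φ is true.
For instance, at c:
  At c: \Box \neg \Box \Box r requires \neg \Box \Box r at every successor {a, b, c, d, e}.
    At a: \neg \Box \Box r is true.
    At b: \neg \Box \Box r is true.
    At c: \neg \Box \Box r is true.
    At d: \neg \Box \Box r is true.
    At e: \neg \Box \Box r is true.
  So \Box \neg \Box \Box r is true at c.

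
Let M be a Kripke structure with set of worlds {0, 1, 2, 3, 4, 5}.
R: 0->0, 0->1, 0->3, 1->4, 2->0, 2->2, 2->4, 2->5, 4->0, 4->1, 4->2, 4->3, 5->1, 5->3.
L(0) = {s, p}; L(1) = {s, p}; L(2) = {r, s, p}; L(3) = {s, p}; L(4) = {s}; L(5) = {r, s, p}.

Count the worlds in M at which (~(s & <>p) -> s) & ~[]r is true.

5

Let φ = (~(s & <>p) -> s) & ~[]r. Evaluate φ at each world:
  0 (successors {0, 1, 3}): φ is true.
  1 (successors {4}): φ is true.
  2 (successors {0, 2, 4, 5}): φ is true.
  3 (successors ∅): φ is false.
  4 (successors {0, 1, 2, 3}): φ is true.
  5 (successors {1, 3}): φ is true.
For instance, at 2:
  At 2: ~(s & <>p) -> s is true, ~[]r is true, so (~(s & <>p) -> s) & ~[]r is true.
    At 2: ~(s & <>p) is false, s is true, so ~(s & <>p) -> s is true.
      At 2: s & <>p is true, so ~(s & <>p) is false.
    At 2: []r is false, so ~[]r is true.
      At 2: []r requires r at every successor {0, 2, 4, 5}.
        r fails at 0, so []r is false at 2.
Satisfying worlds: {0, 1, 2, 4, 5}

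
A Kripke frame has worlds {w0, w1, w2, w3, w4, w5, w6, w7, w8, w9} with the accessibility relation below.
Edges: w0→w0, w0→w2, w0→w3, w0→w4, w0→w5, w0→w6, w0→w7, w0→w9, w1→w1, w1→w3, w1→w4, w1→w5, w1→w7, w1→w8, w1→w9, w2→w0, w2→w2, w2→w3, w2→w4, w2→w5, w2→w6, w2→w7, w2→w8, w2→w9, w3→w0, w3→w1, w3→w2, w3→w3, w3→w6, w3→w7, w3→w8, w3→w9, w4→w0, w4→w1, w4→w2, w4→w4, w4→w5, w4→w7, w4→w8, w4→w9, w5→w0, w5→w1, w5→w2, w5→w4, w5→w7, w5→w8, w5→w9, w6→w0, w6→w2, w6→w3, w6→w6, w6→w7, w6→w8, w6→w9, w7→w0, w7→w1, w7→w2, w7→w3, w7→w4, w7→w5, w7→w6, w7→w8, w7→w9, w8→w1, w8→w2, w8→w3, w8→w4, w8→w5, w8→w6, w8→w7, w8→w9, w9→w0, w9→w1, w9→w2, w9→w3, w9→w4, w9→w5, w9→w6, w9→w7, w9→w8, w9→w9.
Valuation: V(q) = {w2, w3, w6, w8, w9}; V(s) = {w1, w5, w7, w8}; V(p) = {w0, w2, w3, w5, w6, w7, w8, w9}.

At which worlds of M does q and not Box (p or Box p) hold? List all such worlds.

w2, w3, w8, w9

Let φ = q and not Box (p or Box p). Evaluate φ at each world:
  w0 (successors {w0, w2, w3, w4, w5, w6, w7, w9}): φ is false.
  w1 (successors {w1, w3, w4, w5, w7, w8, w9}): φ is false.
  w2 (successors {w0, w2, w3, w4, w5, w6, w7, w8, w9}): φ is true.
  w3 (successors {w0, w1, w2, w3, w6, w7, w8, w9}): φ is true.
  w4 (successors {w0, w1, w2, w4, w5, w7, w8, w9}): φ is false.
  w5 (successors {w0, w1, w2, w4, w7, w8, w9}): φ is false.
  w6 (successors {w0, w2, w3, w6, w7, w8, w9}): φ is false.
  w7 (successors {w0, w1, w2, w3, w4, w5, w6, w8, w9}): φ is false.
  w8 (successors {w1, w2, w3, w4, w5, w6, w7, w9}): φ is true.
  w9 (successors {w0, w1, w2, w3, w4, w5, w6, w7, w8, w9}): φ is true.
For instance, at w6:
  At w6: q is true, not Box (p or Box p) is false, so q and not Box (p or Box p) is false.
    At w6: Box (p or Box p) is true, so not Box (p or Box p) is false.
      At w6: Box (p or Box p) requires p or Box p at every successor {w0, w2, w3, w6, w7, w8, w9}.
        At w0: p or Box p is true.
        At w2: p or Box p is true.
        At w3: p or Box p is true.
        At w6: p or Box p is true.
        At w7: p or Box p is true.
        At w8: p or Box p is true.
        At w9: p or Box p is true.
      So Box (p or Box p) is true at w6.
Satisfying worlds: {w2, w3, w8, w9}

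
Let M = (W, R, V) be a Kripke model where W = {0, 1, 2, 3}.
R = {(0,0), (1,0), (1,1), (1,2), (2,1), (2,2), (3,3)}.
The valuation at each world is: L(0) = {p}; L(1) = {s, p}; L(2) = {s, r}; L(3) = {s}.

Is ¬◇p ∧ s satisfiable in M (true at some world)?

Yes

Let φ = ¬◇p ∧ s. Evaluate φ at each world:
  0 (successors {0}): φ is false.
  1 (successors {0, 1, 2}): φ is false.
  2 (successors {1, 2}): φ is false.
  3 (successors {3}): φ is true.
Detail at 3 (witness):
  At 3: ¬◇p is true, s is true, so ¬◇p ∧ s is true.
    At 3: ◇p is false, so ¬◇p is true.
      At 3: ◇p requires p at some successor in {3}.
        At 3: p is false.
      So ◇p is false at 3.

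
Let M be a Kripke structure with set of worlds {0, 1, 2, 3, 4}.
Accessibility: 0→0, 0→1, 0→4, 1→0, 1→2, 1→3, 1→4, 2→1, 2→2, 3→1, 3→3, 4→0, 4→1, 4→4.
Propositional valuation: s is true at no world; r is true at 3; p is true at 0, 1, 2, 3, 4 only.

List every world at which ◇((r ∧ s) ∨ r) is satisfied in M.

1, 3

Let φ = ◇((r ∧ s) ∨ r). Evaluate φ at each world:
  0 (successors {0, 1, 4}): φ is false.
  1 (successors {0, 2, 3, 4}): φ is true.
  2 (successors {1, 2}): φ is false.
  3 (successors {1, 3}): φ is true.
  4 (successors {0, 1, 4}): φ is false.
For instance, at 2:
  At 2: ◇((r ∧ s) ∨ r) requires (r ∧ s) ∨ r at some successor in {1, 2}.
    At 1: (r ∧ s) ∨ r is false.
    At 2: (r ∧ s) ∨ r is false.
  So ◇((r ∧ s) ∨ r) is false at 2.
Satisfying worlds: {1, 3}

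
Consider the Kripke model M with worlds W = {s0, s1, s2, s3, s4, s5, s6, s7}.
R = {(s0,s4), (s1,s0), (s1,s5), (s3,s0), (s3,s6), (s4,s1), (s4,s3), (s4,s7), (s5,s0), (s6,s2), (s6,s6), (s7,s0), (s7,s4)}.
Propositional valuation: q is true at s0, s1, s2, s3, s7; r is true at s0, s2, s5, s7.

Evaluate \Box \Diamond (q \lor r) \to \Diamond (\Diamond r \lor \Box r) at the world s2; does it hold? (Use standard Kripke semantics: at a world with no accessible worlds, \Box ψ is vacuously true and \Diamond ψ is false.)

Recall that \Box ψ holds at a world iff ψ holds at every accessible world, and \Diamond ψ holds iff ψ holds at some accessible world.
At s2: \Box \Diamond (q \lor r) is true, \Diamond (\Diamond r \lor \Box r) is false, so \Box \Diamond (q \lor r) \to \Diamond (\Diamond r \lor \Box r) is false.
  At s2: no accessible worlds, so \Box \Diamond (q \lor r) holds vacuously.
  At s2: no accessible worlds, so \Diamond (\Diamond r \lor \Box r) is false.

No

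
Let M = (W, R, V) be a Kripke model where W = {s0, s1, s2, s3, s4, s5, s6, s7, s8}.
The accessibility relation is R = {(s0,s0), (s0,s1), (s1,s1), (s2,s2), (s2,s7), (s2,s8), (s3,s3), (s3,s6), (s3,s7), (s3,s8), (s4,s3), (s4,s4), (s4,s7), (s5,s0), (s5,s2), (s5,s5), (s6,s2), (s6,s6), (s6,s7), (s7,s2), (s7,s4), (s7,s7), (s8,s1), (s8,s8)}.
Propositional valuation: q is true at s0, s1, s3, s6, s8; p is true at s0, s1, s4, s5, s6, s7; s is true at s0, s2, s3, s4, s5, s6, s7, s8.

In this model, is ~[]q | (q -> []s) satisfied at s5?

Yes

At s5: ~[]q is true, q -> []s is true, so ~[]q | (q -> []s) is true.
  At s5: []q is false, so ~[]q is true.
    At s5: []q requires q at every successor {s0, s2, s5}.
      q fails at s2, so []q is false at s5.
  At s5: q is false, []s is true, so q -> []s is true.
    At s5: []s requires s at every successor {s0, s2, s5}.
      At s0: s is true.
      At s2: s is true.
      At s5: s is true.
    So []s is true at s5.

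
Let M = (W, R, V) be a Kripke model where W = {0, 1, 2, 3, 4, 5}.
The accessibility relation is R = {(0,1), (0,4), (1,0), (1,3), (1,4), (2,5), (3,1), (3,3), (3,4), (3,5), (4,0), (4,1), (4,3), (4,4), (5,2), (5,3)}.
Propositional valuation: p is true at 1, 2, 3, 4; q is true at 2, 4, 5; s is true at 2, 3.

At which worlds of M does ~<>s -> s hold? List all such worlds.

Let φ = ~<>s -> s. Evaluate φ at each world:
  0 (successors {1, 4}): φ is false.
  1 (successors {0, 3, 4}): φ is true.
  2 (successors {5}): φ is true.
  3 (successors {1, 3, 4, 5}): φ is true.
  4 (successors {0, 1, 3, 4}): φ is true.
  5 (successors {2, 3}): φ is true.
For instance, at 1:
  At 1: ~<>s is false, s is false, so ~<>s -> s is true.
    At 1: <>s is true, so ~<>s is false.
      At 1: <>s requires s at some successor in {0, 3, 4}.
        s holds at 3, so <>s is true at 1.
Satisfying worlds: {1, 2, 3, 4, 5}

1, 2, 3, 4, 5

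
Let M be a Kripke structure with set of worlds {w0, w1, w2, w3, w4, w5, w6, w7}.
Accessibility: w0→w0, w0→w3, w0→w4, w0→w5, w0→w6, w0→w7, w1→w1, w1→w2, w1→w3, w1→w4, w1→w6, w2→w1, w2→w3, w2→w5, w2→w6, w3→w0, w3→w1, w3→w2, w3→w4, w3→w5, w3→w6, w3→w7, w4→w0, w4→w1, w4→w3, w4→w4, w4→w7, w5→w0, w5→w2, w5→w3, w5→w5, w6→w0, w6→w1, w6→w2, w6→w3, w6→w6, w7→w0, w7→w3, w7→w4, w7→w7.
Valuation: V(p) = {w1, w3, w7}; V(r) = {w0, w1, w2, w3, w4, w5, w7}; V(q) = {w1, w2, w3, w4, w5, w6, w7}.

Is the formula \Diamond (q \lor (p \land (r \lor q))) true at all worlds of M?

Let φ = \Diamond (q \lor (p \land (r \lor q))). Evaluate φ at each world:
  w0 (successors {w0, w3, w4, w5, w6, w7}): φ is true.
  w1 (successors {w1, w2, w3, w4, w6}): φ is true.
  w2 (successors {w1, w3, w5, w6}): φ is true.
  w3 (successors {w0, w1, w2, w4, w5, w6, w7}): φ is true.
  w4 (successors {w0, w1, w3, w4, w7}): φ is true.
  w5 (successors {w0, w2, w3, w5}): φ is true.
  w6 (successors {w0, w1, w2, w3, w6}): φ is true.
  w7 (successors {w0, w3, w4, w7}): φ is true.
For instance, at w0:
  At w0: \Diamond (q \lor (p \land (r \lor q))) requires q \lor (p \land (r \lor q)) at some successor in {w0, w3, w4, w5, w6, w7}.
    q \lor (p \land (r \lor q)) holds at w3, so \Diamond (q \lor (p \land (r \lor q))) is true at w0.

Yes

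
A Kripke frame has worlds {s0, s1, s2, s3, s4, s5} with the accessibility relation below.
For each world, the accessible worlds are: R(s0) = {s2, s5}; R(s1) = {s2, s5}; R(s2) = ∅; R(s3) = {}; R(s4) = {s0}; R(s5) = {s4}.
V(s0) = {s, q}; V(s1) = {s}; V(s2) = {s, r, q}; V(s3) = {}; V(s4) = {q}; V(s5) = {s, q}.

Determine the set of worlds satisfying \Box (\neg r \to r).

s2, s3

Let φ = \Box (\neg r \to r). Evaluate φ at each world:
  s0 (successors {s2, s5}): φ is false.
  s1 (successors {s2, s5}): φ is false.
  s2 (successors ∅): φ is true.
  s3 (successors ∅): φ is true.
  s4 (successors {s0}): φ is false.
  s5 (successors {s4}): φ is false.
For instance, at s5:
  At s5: \Box (\neg r \to r) requires \neg r \to r at every successor {s4}.
    \neg r \to r fails at s4, so \Box (\neg r \to r) is false at s5.
Satisfying worlds: {s2, s3}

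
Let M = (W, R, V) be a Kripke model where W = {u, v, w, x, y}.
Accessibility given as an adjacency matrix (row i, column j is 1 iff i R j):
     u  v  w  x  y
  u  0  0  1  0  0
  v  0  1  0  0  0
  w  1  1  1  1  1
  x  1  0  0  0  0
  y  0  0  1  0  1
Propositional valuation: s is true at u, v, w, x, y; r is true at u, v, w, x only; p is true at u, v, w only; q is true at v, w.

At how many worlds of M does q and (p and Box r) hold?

1

Let φ = q and (p and Box r). Evaluate φ at each world:
  u (successors {w}): φ is false.
  v (successors {v}): φ is true.
  w (successors {u, v, w, x, y}): φ is false.
  x (successors {u}): φ is false.
  y (successors {w, y}): φ is false.
For instance, at w:
  At w: q is true, p and Box r is false, so q and (p and Box r) is false.
    At w: p is true, Box r is false, so p and Box r is false.
      At w: Box r requires r at every successor {u, v, w, x, y}.
        r fails at y, so Box r is false at w.
Satisfying worlds: {v}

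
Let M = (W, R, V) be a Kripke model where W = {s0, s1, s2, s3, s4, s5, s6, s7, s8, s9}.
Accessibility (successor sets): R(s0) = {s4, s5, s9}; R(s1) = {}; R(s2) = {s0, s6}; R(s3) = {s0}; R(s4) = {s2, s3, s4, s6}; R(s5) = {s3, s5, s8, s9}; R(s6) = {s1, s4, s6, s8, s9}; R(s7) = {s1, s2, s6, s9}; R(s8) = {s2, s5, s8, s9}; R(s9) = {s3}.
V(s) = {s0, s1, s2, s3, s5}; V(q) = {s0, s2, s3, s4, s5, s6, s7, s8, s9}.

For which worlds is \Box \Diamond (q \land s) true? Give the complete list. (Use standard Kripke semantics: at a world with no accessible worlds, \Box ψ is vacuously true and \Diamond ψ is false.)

s0, s1, s3, s5, s8, s9

Let φ = \Box \Diamond (q \land s). Evaluate φ at each world:
  s0 (successors {s4, s5, s9}): φ is true.
  s1 (successors ∅): φ is true.
  s2 (successors {s0, s6}): φ is false.
  s3 (successors {s0}): φ is true.
  s4 (successors {s2, s3, s4, s6}): φ is false.
  s5 (successors {s3, s5, s8, s9}): φ is true.
  s6 (successors {s1, s4, s6, s8, s9}): φ is false.
  s7 (successors {s1, s2, s6, s9}): φ is false.
  s8 (successors {s2, s5, s8, s9}): φ is true.
  s9 (successors {s3}): φ is true.
For instance, at s5:
  At s5: \Box \Diamond (q \land s) requires \Diamond (q \land s) at every successor {s3, s5, s8, s9}.
    At s3: \Diamond (q \land s) is true.
    At s5: \Diamond (q \land s) is true.
    At s8: \Diamond (q \land s) is true.
    At s9: \Diamond (q \land s) is true.
  So \Box \Diamond (q \land s) is true at s5.
Satisfying worlds: {s0, s1, s3, s5, s8, s9}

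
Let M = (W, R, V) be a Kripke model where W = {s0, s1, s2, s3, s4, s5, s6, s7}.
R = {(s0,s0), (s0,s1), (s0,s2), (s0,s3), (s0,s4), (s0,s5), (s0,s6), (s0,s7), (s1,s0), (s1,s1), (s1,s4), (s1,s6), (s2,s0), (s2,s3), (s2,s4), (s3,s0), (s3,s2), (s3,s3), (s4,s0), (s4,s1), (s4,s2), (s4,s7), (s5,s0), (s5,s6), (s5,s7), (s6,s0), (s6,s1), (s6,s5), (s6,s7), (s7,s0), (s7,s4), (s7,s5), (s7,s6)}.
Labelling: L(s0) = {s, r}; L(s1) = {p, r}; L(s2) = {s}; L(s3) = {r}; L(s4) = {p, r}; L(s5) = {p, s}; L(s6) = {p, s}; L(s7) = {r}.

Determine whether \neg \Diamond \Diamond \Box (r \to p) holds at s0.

Recall that \Box ψ holds at a world iff ψ holds at every accessible world, and \Diamond ψ holds iff ψ holds at some accessible world.
At s0: \Diamond \Diamond \Box (r \to p) is false, so \neg \Diamond \Diamond \Box (r \to p) is true.
  At s0: \Diamond \Diamond \Box (r \to p) requires \Diamond \Box (r \to p) at some successor in {s0, s1, s2, s3, s4, s5, s6, s7}.
    At s0: \Diamond \Box (r \to p) is false.
    At s1: \Diamond \Box (r \to p) is false.
    At s2: \Diamond \Box (r \to p) is false.
    At s3: \Diamond \Box (r \to p) is false.
    At s4: \Diamond \Box (r \to p) is false.
    At s5: \Diamond \Box (r \to p) is false.
    At s6: \Diamond \Box (r \to p) is false.
    At s7: \Diamond \Box (r \to p) is false.
  So \Diamond \Diamond \Box (r \to p) is false at s0.

Yes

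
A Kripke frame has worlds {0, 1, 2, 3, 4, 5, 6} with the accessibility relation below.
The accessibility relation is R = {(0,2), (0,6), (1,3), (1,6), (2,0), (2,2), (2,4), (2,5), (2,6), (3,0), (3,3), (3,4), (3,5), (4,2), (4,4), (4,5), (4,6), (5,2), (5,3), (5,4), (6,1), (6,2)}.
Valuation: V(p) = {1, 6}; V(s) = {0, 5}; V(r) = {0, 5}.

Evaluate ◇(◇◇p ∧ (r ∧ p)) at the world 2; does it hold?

No

Recall that ◇ψ holds at a world iff ψ holds at some accessible world.
At 2: ◇(◇◇p ∧ (r ∧ p)) requires ◇◇p ∧ (r ∧ p) at some successor in {0, 2, 4, 5, 6}.
  At 0: ◇◇p ∧ (r ∧ p) is false.
  At 2: ◇◇p ∧ (r ∧ p) is false.
  At 4: ◇◇p ∧ (r ∧ p) is false.
  At 5: ◇◇p ∧ (r ∧ p) is false.
  At 6: ◇◇p ∧ (r ∧ p) is false.
So ◇(◇◇p ∧ (r ∧ p)) is false at 2.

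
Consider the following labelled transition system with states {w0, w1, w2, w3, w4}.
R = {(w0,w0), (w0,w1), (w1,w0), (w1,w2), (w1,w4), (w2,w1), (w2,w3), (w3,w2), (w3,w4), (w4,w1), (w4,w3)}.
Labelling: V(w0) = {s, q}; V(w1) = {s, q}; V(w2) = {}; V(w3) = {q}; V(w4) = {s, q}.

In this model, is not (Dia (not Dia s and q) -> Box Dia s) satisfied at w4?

No

At w4: Dia (not Dia s and q) -> Box Dia s is true, so not (Dia (not Dia s and q) -> Box Dia s) is false.
  At w4: Dia (not Dia s and q) is false, Box Dia s is true, so Dia (not Dia s and q) -> Box Dia s is true.
    At w4: Dia (not Dia s and q) requires not Dia s and q at some successor in {w1, w3}.
      At w1: not Dia s and q is false.
      At w3: not Dia s and q is false.
    So Dia (not Dia s and q) is false at w4.
    At w4: Box Dia s requires Dia s at every successor {w1, w3}.
      At w1: Dia s is true.
      At w3: Dia s is true.
    So Box Dia s is true at w4.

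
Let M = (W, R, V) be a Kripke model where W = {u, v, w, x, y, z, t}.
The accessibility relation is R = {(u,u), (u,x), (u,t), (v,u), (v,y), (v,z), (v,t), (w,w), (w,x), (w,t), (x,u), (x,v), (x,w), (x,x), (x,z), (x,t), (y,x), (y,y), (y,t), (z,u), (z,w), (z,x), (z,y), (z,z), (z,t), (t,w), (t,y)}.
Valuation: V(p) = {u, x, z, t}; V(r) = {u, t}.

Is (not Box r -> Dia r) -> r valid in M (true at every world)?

Let φ = (not Box r -> Dia r) -> r. Evaluate φ at each world:
  u (successors {u, x, t}): φ is true.
  v (successors {u, y, z, t}): φ is false.
  w (successors {w, x, t}): φ is false.
  x (successors {u, v, w, x, z, t}): φ is false.
  y (successors {x, y, t}): φ is false.
  z (successors {u, w, x, y, z, t}): φ is false.
  t (successors {w, y}): φ is true.
Detail at v (counterexample):
  At v: not Box r -> Dia r is true, r is false, so (not Box r -> Dia r) -> r is false.
    At v: not Box r is true, Dia r is true, so not Box r -> Dia r is true.
      At v: Box r is false, so not Box r is true.
      At v: Dia r requires r at some successor in {u, y, z, t}.
        r holds at u, so Dia r is true at v.

No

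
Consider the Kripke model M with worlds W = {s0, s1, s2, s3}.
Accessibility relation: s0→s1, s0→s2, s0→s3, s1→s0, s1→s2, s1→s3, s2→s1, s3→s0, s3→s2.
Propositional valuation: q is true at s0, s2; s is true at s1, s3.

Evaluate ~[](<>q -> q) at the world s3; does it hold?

No

At s3: [](<>q -> q) is true, so ~[](<>q -> q) is false.
  At s3: [](<>q -> q) requires <>q -> q at every successor {s0, s2}.
      At s0: <>q is true, q is true, so <>q -> q is true.
      At s2: <>q is false, q is true, so <>q -> q is true.
  So [](<>q -> q) is true at s3.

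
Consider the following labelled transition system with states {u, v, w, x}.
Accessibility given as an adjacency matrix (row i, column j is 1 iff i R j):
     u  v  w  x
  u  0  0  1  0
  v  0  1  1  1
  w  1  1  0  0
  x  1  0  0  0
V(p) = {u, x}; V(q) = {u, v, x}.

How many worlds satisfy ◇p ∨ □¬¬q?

3

Recall that □ψ holds at a world iff ψ holds at every accessible world, and ◇ψ holds iff ψ holds at some accessible world.
Let φ = ◇p ∨ □¬¬q. Evaluate φ at each world:
  u (successors {w}): φ is false.
  v (successors {v, w, x}): φ is true.
  w (successors {u, v}): φ is true.
  x (successors {u}): φ is true.
For instance, at w:
  At w: ◇p is true, □¬¬q is true, so ◇p ∨ □¬¬q is true.
    At w: ◇p requires p at some successor in {u, v}.
      p holds at u, so ◇p is true at w.
    At w: □¬¬q requires ¬¬q at every successor {u, v}.
      At u: ¬¬q is true.
      At v: ¬¬q is true.
    So □¬¬q is true at w.
Satisfying worlds: {v, w, x}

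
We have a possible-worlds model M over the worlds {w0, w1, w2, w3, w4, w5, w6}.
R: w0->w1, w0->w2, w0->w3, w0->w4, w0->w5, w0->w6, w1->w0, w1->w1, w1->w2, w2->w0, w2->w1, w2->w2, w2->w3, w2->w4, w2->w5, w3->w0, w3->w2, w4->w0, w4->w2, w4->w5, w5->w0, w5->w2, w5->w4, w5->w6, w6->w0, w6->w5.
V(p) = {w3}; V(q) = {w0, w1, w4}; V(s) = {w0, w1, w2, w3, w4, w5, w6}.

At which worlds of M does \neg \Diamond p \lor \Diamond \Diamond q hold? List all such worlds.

Let φ = \neg \Diamond p \lor \Diamond \Diamond q. Evaluate φ at each world:
  w0 (successors {w1, w2, w3, w4, w5, w6}): φ is true.
  w1 (successors {w0, w1, w2}): φ is true.
  w2 (successors {w0, w1, w2, w3, w4, w5}): φ is true.
  w3 (successors {w0, w2}): φ is true.
  w4 (successors {w0, w2, w5}): φ is true.
  w5 (successors {w0, w2, w4, w6}): φ is true.
  w6 (successors {w0, w5}): φ is true.
For instance, at w5:
  At w5: \neg \Diamond p is true, \Diamond \Diamond q is true, so \neg \Diamond p \lor \Diamond \Diamond q is true.
    At w5: \Diamond p is false, so \neg \Diamond p is true.
      At w5: \Diamond p requires p at some successor in {w0, w2, w4, w6}.
        At w0: p is false.
        At w2: p is false.
        At w4: p is false.
        At w6: p is false.
      So \Diamond p is false at w5.
    At w5: \Diamond \Diamond q requires \Diamond q at some successor in {w0, w2, w4, w6}.
      \Diamond q holds at w0, so \Diamond \Diamond q is true at w5.
Satisfying worlds: {w0, w1, w2, w3, w4, w5, w6}

w0, w1, w2, w3, w4, w5, w6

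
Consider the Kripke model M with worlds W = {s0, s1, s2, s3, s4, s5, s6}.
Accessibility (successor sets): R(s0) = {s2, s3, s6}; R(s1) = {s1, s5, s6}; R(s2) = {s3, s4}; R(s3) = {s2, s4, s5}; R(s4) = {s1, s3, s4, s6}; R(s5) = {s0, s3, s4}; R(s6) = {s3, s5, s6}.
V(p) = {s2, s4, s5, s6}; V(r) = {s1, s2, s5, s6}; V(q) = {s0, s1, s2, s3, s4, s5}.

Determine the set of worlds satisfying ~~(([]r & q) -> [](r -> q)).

Let φ = ~~(([]r & q) -> [](r -> q)). Evaluate φ at each world:
  s0 (successors {s2, s3, s6}): φ is true.
  s1 (successors {s1, s5, s6}): φ is false.
  s2 (successors {s3, s4}): φ is true.
  s3 (successors {s2, s4, s5}): φ is true.
  s4 (successors {s1, s3, s4, s6}): φ is true.
  s5 (successors {s0, s3, s4}): φ is true.
  s6 (successors {s3, s5, s6}): φ is true.
For instance, at s3:
  At s3: ~(([]r & q) -> [](r -> q)) is false, so ~~(([]r & q) -> [](r -> q)) is true.
    At s3: ([]r & q) -> [](r -> q) is true, so ~(([]r & q) -> [](r -> q)) is false.
      At s3: []r & q is false, [](r -> q) is true, so ([]r & q) -> [](r -> q) is true.
Satisfying worlds: {s0, s2, s3, s4, s5, s6}

s0, s2, s3, s4, s5, s6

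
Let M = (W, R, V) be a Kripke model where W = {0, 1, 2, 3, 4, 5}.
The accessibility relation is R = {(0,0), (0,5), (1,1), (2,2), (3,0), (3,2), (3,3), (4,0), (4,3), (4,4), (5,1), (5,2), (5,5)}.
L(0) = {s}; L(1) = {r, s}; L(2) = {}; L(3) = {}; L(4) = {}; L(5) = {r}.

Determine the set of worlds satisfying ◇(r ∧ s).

1, 5

Let φ = ◇(r ∧ s). Evaluate φ at each world:
  0 (successors {0, 5}): φ is false.
  1 (successors {1}): φ is true.
  2 (successors {2}): φ is false.
  3 (successors {0, 2, 3}): φ is false.
  4 (successors {0, 3, 4}): φ is false.
  5 (successors {1, 2, 5}): φ is true.
For instance, at 4:
  At 4: ◇(r ∧ s) requires r ∧ s at some successor in {0, 3, 4}.
    At 0: r ∧ s is false.
    At 3: r ∧ s is false.
    At 4: r ∧ s is false.
  So ◇(r ∧ s) is false at 4.
Satisfying worlds: {1, 5}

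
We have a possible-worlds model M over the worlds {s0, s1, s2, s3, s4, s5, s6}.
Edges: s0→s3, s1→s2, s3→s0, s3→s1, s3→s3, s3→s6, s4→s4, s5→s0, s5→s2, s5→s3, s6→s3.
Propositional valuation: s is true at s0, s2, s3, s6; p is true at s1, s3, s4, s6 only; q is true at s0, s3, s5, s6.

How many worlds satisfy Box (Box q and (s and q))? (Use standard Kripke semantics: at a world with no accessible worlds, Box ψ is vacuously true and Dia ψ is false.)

1

Let φ = Box (Box q and (s and q)). Evaluate φ at each world:
  s0 (successors {s3}): φ is false.
  s1 (successors {s2}): φ is false.
  s2 (successors ∅): φ is true.
  s3 (successors {s0, s1, s3, s6}): φ is false.
  s4 (successors {s4}): φ is false.
  s5 (successors {s0, s2, s3}): φ is false.
  s6 (successors {s3}): φ is false.
For instance, at s4:
  At s4: Box (Box q and (s and q)) requires Box q and (s and q) at every successor {s4}.
    Box q and (s and q) fails at s4, so Box (Box q and (s and q)) is false at s4.
      At s4: Box q is false, s and q is false, so Box q and (s and q) is false.
Satisfying worlds: {s2}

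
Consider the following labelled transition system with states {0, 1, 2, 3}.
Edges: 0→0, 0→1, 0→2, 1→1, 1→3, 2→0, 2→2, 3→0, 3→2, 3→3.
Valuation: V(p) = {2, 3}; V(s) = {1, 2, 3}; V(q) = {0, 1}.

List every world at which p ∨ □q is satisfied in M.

2, 3

Recall that □ψ holds at a world iff ψ holds at every accessible world, and ◇ψ holds iff ψ holds at some accessible world.
Let φ = p ∨ □q. Evaluate φ at each world:
  0 (successors {0, 1, 2}): φ is false.
  1 (successors {1, 3}): φ is false.
  2 (successors {0, 2}): φ is true.
  3 (successors {0, 2, 3}): φ is true.
For instance, at 0:
  At 0: p is false, □q is false, so p ∨ □q is false.
    At 0: □q requires q at every successor {0, 1, 2}.
      q fails at 2, so □q is false at 0.
Satisfying worlds: {2, 3}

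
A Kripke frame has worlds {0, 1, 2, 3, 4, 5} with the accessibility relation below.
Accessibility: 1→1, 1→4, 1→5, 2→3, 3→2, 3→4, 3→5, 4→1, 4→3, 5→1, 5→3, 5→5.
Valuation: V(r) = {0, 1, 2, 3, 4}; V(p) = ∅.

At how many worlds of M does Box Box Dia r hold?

6

Recall that Box ψ holds at a world iff ψ holds at every accessible world, and Dia ψ holds iff ψ holds at some accessible world.
Let φ = Box Box Dia r. Evaluate φ at each world:
  0 (successors ∅): φ is true.
  1 (successors {1, 4, 5}): φ is true.
  2 (successors {3}): φ is true.
  3 (successors {2, 4, 5}): φ is true.
  4 (successors {1, 3}): φ is true.
  5 (successors {1, 3, 5}): φ is true.
For instance, at 1:
  At 1: Box Box Dia r requires Box Dia r at every successor {1, 4, 5}.
      At 1: Box Dia r requires Dia r at every successor {1, 4, 5}.
        At 1: Dia r is true.
        At 4: Dia r is true.
        At 5: Dia r is true.
      So Box Dia r is true at 1.
      At 4: Box Dia r requires Dia r at every successor {1, 3}.
        At 1: Dia r is true.
        At 3: Dia r is true.
      So Box Dia r is true at 4.
      At 5: Box Dia r requires Dia r at every successor {1, 3, 5}.
        At 1: Dia r is true.
        At 3: Dia r is true.
        At 5: Dia r is true.
      So Box Dia r is true at 5.
  So Box Box Dia r is true at 1.
Satisfying worlds: {0, 1, 2, 3, 4, 5}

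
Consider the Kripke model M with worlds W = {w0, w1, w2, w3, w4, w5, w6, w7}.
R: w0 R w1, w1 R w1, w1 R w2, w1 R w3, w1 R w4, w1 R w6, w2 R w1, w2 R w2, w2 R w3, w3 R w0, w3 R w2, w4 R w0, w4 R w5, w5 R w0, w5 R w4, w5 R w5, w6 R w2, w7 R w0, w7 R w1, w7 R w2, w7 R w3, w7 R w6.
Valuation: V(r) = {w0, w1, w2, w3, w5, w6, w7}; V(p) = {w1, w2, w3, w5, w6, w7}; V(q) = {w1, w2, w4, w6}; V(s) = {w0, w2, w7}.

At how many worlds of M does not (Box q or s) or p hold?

7

Let φ = not (Box q or s) or p. Evaluate φ at each world:
  w0 (successors {w1}): φ is false.
  w1 (successors {w1, w2, w3, w4, w6}): φ is true.
  w2 (successors {w1, w2, w3}): φ is true.
  w3 (successors {w0, w2}): φ is true.
  w4 (successors {w0, w5}): φ is true.
  w5 (successors {w0, w4, w5}): φ is true.
  w6 (successors {w2}): φ is true.
  w7 (successors {w0, w1, w2, w3, w6}): φ is true.
For instance, at w5:
  At w5: not (Box q or s) is true, p is true, so not (Box q or s) or p is true.
    At w5: Box q or s is false, so not (Box q or s) is true.
      At w5: Box q is false, s is false, so Box q or s is false.
Satisfying worlds: {w1, w2, w3, w4, w5, w6, w7}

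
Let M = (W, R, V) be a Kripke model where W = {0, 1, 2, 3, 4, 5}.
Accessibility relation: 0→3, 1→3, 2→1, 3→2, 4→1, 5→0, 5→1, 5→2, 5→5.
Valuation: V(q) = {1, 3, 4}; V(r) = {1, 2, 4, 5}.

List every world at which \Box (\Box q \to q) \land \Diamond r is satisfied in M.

2, 4

Let φ = \Box (\Box q \to q) \land \Diamond r. Evaluate φ at each world:
  0 (successors {3}): φ is false.
  1 (successors {3}): φ is false.
  2 (successors {1}): φ is true.
  3 (successors {2}): φ is false.
  4 (successors {1}): φ is true.
  5 (successors {0, 1, 2, 5}): φ is false.
For instance, at 0:
  At 0: \Box (\Box q \to q) is true, \Diamond r is false, so \Box (\Box q \to q) \land \Diamond r is false.
    At 0: \Box (\Box q \to q) requires \Box q \to q at every successor {3}.
      At 3: \Box q \to q is true.
    So \Box (\Box q \to q) is true at 0.
    At 0: \Diamond r requires r at some successor in {3}.
      At 3: r is false.
    So \Diamond r is false at 0.
Satisfying worlds: {2, 4}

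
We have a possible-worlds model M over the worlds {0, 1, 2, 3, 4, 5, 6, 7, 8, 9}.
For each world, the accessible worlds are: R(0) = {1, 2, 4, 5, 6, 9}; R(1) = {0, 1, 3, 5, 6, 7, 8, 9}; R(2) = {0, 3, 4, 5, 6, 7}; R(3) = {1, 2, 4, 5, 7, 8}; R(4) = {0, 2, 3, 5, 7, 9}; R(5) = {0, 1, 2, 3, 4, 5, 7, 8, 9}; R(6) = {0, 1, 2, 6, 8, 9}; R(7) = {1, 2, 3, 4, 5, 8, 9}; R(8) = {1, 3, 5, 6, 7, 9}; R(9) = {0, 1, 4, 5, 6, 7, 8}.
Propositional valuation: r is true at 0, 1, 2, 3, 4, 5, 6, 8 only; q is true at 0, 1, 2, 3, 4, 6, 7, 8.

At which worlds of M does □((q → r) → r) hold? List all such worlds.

Let φ = □((q → r) → r). Evaluate φ at each world:
  0 (successors {1, 2, 4, 5, 6, 9}): φ is false.
  1 (successors {0, 1, 3, 5, 6, 7, 8, 9}): φ is false.
  2 (successors {0, 3, 4, 5, 6, 7}): φ is true.
  3 (successors {1, 2, 4, 5, 7, 8}): φ is true.
  4 (successors {0, 2, 3, 5, 7, 9}): φ is false.
  5 (successors {0, 1, 2, 3, 4, 5, 7, 8, 9}): φ is false.
  6 (successors {0, 1, 2, 6, 8, 9}): φ is false.
  7 (successors {1, 2, 3, 4, 5, 8, 9}): φ is false.
  8 (successors {1, 3, 5, 6, 7, 9}): φ is false.
  9 (successors {0, 1, 4, 5, 6, 7, 8}): φ is true.
For instance, at 1:
  At 1: □((q → r) → r) requires (q → r) → r at every successor {0, 1, 3, 5, 6, 7, 8, 9}.
    (q → r) → r fails at 9, so □((q → r) → r) is false at 1.
Satisfying worlds: {2, 3, 9}

2, 3, 9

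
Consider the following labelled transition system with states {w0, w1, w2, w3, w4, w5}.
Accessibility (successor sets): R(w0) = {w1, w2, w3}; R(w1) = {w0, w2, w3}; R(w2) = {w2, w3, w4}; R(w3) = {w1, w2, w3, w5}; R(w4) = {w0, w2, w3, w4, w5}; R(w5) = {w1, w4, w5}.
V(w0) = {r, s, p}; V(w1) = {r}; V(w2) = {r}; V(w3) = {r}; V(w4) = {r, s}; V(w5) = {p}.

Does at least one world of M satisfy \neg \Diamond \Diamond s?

No

Recall that \Diamond ψ holds at a world iff ψ holds at some accessible world.
Let φ = \neg \Diamond \Diamond s. Evaluate φ at each world:
  w0 (successors {w1, w2, w3}): φ is false.
  w1 (successors {w0, w2, w3}): φ is false.
  w2 (successors {w2, w3, w4}): φ is false.
  w3 (successors {w1, w2, w3, w5}): φ is false.
  w4 (successors {w0, w2, w3, w4, w5}): φ is false.
  w5 (successors {w1, w4, w5}): φ is false.
For instance, at w2:
  At w2: \Diamond \Diamond s is true, so \neg \Diamond \Diamond s is false.
    At w2: \Diamond \Diamond s requires \Diamond s at some successor in {w2, w3, w4}.
      \Diamond s holds at w2, so \Diamond \Diamond s is true at w2.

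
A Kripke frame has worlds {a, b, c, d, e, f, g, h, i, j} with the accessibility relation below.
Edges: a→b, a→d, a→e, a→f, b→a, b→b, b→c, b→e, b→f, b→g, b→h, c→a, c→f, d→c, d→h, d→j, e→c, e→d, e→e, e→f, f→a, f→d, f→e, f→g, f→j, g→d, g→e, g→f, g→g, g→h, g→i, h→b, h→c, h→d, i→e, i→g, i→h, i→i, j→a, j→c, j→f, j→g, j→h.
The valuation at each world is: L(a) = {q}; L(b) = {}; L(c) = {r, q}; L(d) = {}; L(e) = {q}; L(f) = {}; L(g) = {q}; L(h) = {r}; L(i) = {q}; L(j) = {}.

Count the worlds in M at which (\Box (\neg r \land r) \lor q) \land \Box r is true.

Let φ = (\Box (\neg r \land r) \lor q) \land \Box r. Evaluate φ at each world:
  a (successors {b, d, e, f}): φ is false.
  b (successors {a, b, c, e, f, g, h}): φ is false.
  c (successors {a, f}): φ is false.
  d (successors {c, h, j}): φ is false.
  e (successors {c, d, e, f}): φ is false.
  f (successors {a, d, e, g, j}): φ is false.
  g (successors {d, e, f, g, h, i}): φ is false.
  h (successors {b, c, d}): φ is false.
  i (successors {e, g, h, i}): φ is false.
  j (successors {a, c, f, g, h}): φ is false.
For instance, at b:
  At b: \Box (\neg r \land r) \lor q is false, \Box r is false, so (\Box (\neg r \land r) \lor q) \land \Box r is false.
    At b: \Box (\neg r \land r) is false, q is false, so \Box (\neg r \land r) \lor q is false.
      At b: \Box (\neg r \land r) requires \neg r \land r at every successor {a, b, c, e, f, g, h}.
        \neg r \land r fails at a, so \Box (\neg r \land r) is false at b.
    At b: \Box r requires r at every successor {a, b, c, e, f, g, h}.
      r fails at a, so \Box r is false at b.
Satisfying worlds: none.

0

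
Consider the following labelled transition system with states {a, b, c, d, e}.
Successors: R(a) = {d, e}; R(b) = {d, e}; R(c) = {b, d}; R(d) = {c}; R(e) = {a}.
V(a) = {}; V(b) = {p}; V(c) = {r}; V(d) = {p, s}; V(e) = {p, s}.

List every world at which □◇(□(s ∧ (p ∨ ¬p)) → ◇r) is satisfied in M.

Let φ = □◇(□(s ∧ (p ∨ ¬p)) → ◇r). Evaluate φ at each world:
  a (successors {d, e}): φ is false.
  b (successors {d, e}): φ is false.
  c (successors {b, d}): φ is true.
  d (successors {c}): φ is true.
  e (successors {a}): φ is true.
For instance, at d:
  At d: □◇(□(s ∧ (p ∨ ¬p)) → ◇r) requires ◇(□(s ∧ (p ∨ ¬p)) → ◇r) at every successor {c}.
      At c: ◇(□(s ∧ (p ∨ ¬p)) → ◇r) requires □(s ∧ (p ∨ ¬p)) → ◇r at some successor in {b, d}.
        □(s ∧ (p ∨ ¬p)) → ◇r holds at d, so ◇(□(s ∧ (p ∨ ¬p)) → ◇r) is true at c.
  So □◇(□(s ∧ (p ∨ ¬p)) → ◇r) is true at d.
Satisfying worlds: {c, d, e}

c, d, e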